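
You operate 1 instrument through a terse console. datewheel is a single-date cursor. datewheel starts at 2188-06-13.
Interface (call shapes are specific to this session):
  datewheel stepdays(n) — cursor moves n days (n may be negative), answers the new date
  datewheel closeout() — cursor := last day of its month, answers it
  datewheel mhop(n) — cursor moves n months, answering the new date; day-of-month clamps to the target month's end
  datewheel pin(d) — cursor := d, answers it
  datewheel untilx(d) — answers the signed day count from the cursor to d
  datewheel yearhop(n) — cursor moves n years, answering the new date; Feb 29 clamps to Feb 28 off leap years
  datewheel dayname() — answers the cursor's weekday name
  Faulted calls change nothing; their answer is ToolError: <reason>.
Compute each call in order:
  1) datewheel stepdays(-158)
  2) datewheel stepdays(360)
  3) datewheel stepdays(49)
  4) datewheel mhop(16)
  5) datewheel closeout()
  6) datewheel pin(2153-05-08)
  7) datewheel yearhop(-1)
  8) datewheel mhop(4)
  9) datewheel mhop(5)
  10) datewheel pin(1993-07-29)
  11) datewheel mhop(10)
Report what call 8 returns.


CALL datewheel stepdays[n='-158']
RET  2188-01-07
CALL datewheel stepdays[n='360']
RET  2189-01-01
CALL datewheel stepdays[n='49']
RET  2189-02-19
CALL datewheel mhop[n='16']
RET  2190-06-19
CALL datewheel closeout[]
RET  2190-06-30
CALL datewheel pin[d='2153-05-08']
RET  2153-05-08
CALL datewheel yearhop[n='-1']
RET  2152-05-08
CALL datewheel mhop[n='4']
RET  2152-09-08
CALL datewheel mhop[n='5']
RET  2153-02-08
CALL datewheel pin[d='1993-07-29']
RET  1993-07-29
CALL datewheel mhop[n='10']
RET  1994-05-29

Answer: 2152-09-08


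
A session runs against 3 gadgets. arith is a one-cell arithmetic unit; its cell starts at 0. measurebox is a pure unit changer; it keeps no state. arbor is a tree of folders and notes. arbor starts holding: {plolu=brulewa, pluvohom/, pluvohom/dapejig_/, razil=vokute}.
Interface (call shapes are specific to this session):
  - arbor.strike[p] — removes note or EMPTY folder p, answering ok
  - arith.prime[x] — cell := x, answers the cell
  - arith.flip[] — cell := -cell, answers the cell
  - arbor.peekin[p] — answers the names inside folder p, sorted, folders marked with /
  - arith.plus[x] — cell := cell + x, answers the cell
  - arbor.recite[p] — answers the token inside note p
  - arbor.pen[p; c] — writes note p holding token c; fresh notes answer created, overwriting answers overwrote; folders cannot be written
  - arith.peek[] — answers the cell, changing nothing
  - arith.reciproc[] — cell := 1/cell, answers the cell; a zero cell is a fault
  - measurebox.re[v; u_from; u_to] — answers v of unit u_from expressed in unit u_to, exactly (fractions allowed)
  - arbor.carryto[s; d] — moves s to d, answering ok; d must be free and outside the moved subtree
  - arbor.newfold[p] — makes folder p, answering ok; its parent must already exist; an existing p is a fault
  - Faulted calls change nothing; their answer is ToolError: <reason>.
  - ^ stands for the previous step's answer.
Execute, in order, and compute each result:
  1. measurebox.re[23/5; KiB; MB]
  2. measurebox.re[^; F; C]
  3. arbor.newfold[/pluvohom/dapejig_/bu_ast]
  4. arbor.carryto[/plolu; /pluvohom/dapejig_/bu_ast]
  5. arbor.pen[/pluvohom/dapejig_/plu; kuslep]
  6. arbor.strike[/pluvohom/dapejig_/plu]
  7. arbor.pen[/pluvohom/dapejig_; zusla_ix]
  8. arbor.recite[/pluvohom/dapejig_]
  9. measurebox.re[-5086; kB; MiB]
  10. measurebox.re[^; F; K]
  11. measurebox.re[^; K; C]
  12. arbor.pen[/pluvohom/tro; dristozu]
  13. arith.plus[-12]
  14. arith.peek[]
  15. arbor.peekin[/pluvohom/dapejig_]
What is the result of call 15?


Answer: [bu_ast/]

Derivation:
Do: measurebox.re[v=23/5; u_from=KiB; u_to=MB]
See: 368/78125
Do: measurebox.re[v=^; u_from=F; u_to=C]
See: -2499632/140625
Do: arbor.newfold[p=/pluvohom/dapejig_/bu_ast]
See: ok
Do: arbor.carryto[s=/plolu; d=/pluvohom/dapejig_/bu_ast]
See: ToolError: exists
Do: arbor.pen[p=/pluvohom/dapejig_/plu; c=kuslep]
See: created
Do: arbor.strike[p=/pluvohom/dapejig_/plu]
See: ok
Do: arbor.pen[p=/pluvohom/dapejig_; c=zusla_ix]
See: ToolError: is a directory
Do: arbor.recite[p=/pluvohom/dapejig_]
See: ToolError: is a directory
Do: measurebox.re[v=-5086; u_from=kB; u_to=MiB]
See: -317875/65536
Do: measurebox.re[v=^; u_from=F; u_to=K]
See: 248392151/983040
Do: measurebox.re[v=^; u_from=K; u_to=C]
See: -4025045/196608
Do: arbor.pen[p=/pluvohom/tro; c=dristozu]
See: created
Do: arith.plus[x=-12]
See: -12
Do: arith.peek[]
See: -12
Do: arbor.peekin[p=/pluvohom/dapejig_]
See: [bu_ast/]


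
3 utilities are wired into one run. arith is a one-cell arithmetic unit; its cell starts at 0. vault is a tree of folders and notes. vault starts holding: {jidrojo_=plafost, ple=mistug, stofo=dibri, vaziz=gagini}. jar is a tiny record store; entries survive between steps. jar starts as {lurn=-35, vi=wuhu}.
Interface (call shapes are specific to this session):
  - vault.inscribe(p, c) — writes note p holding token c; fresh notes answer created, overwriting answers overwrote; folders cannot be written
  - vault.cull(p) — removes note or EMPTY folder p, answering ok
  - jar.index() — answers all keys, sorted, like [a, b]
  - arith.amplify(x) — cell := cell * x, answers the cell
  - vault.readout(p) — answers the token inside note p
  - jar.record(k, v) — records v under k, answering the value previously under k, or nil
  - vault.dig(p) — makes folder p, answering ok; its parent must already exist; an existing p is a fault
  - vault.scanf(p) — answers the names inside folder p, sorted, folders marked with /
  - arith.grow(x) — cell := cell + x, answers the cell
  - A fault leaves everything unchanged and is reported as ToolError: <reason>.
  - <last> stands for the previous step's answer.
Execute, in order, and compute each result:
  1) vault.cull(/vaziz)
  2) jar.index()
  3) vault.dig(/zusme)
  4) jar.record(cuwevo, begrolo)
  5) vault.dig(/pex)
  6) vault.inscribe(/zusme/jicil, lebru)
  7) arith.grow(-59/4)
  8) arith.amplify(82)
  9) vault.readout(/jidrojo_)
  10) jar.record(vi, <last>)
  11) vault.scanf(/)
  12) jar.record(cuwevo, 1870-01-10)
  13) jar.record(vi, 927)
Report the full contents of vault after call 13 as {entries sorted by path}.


Answer: {jidrojo_=plafost, pex/, ple=mistug, stofo=dibri, zusme/, zusme/jicil=lebru}

Derivation:
CALL cull[/vaziz]
RET  ok
CALL index[]
RET  [lurn, vi]
CALL dig[/zusme]
RET  ok
CALL record[cuwevo; begrolo]
RET  nil
CALL dig[/pex]
RET  ok
CALL inscribe[/zusme/jicil; lebru]
RET  created
CALL grow[-59/4]
RET  -59/4
CALL amplify[82]
RET  -2419/2
CALL readout[/jidrojo_]
RET  plafost
CALL record[vi; <last>]
RET  wuhu
CALL scanf[/]
RET  [jidrojo_, pex/, ple, stofo, zusme/]
CALL record[cuwevo; 1870-01-10]
RET  begrolo
CALL record[vi; 927]
RET  plafost


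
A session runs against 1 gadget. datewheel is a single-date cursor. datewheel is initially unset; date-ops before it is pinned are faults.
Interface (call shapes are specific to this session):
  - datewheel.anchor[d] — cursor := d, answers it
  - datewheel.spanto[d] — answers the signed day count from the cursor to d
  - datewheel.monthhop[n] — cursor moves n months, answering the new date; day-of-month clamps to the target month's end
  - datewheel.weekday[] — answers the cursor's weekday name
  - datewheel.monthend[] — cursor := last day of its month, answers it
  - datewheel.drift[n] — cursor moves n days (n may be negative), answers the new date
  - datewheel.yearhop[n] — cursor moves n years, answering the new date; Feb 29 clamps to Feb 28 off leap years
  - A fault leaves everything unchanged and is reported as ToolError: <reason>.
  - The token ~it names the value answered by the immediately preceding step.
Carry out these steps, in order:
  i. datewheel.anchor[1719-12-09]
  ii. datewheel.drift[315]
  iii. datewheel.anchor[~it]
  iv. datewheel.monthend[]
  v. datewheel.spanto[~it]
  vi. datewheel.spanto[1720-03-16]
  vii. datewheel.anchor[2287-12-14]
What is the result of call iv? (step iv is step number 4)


~$ datewheel.anchor d='1719-12-09'
:: 1719-12-09
~$ datewheel.drift n='315'
:: 1720-10-19
~$ datewheel.anchor d='~it'
:: 1720-10-19
~$ datewheel.monthend
:: 1720-10-31
~$ datewheel.spanto d='~it'
:: 0
~$ datewheel.spanto d='1720-03-16'
:: -229
~$ datewheel.anchor d='2287-12-14'
:: 2287-12-14

Answer: 1720-10-31


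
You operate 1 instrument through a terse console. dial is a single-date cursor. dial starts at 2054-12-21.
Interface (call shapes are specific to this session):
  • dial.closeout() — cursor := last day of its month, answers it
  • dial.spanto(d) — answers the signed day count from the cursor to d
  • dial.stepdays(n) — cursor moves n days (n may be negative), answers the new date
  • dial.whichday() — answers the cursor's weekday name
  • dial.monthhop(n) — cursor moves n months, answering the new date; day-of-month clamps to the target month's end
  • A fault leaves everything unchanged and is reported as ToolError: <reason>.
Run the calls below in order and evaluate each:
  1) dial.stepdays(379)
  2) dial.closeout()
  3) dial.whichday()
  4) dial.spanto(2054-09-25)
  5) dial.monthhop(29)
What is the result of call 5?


Answer: 2058-06-30

Derivation:
I use stepdays on 379, → 2056-01-04.
Now I run closeout, and observe 2056-01-31.
I use whichday(), which returns Monday.
I use spanto on 2054-09-25, → -493.
I invoke monthhop on 29, → 2058-06-30.


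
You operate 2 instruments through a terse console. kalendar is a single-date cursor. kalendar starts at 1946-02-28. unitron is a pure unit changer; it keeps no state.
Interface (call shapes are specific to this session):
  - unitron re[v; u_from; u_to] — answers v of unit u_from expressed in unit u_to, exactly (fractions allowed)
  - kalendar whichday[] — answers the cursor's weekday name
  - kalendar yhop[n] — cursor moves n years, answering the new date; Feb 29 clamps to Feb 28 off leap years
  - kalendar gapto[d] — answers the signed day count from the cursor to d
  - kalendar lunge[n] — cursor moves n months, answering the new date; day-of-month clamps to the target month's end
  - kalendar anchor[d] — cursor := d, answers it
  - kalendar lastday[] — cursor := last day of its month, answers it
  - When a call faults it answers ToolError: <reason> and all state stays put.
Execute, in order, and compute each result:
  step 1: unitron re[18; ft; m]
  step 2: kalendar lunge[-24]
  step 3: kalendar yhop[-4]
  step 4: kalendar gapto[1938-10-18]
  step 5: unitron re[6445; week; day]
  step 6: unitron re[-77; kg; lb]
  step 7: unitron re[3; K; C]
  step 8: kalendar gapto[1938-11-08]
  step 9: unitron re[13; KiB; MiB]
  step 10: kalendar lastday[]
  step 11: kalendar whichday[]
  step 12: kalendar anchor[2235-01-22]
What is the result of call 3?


Answer: 1940-02-28

Derivation:
Do: unitron re[v→18; u_from→ft; u_to→m]
See: 3429/625
Do: kalendar lunge[n→-24]
See: 1944-02-28
Do: kalendar yhop[n→-4]
See: 1940-02-28
Do: kalendar gapto[d→1938-10-18]
See: -498
Do: unitron re[v→6445; u_from→week; u_to→day]
See: 45115
Do: unitron re[v→-77; u_from→kg; u_to→lb]
See: -100000000/589081
Do: unitron re[v→3; u_from→K; u_to→C]
See: -5403/20
Do: kalendar gapto[d→1938-11-08]
See: -477
Do: unitron re[v→13; u_from→KiB; u_to→MiB]
See: 13/1024
Do: kalendar lastday[]
See: 1940-02-29
Do: kalendar whichday[]
See: Thursday
Do: kalendar anchor[d→2235-01-22]
See: 2235-01-22


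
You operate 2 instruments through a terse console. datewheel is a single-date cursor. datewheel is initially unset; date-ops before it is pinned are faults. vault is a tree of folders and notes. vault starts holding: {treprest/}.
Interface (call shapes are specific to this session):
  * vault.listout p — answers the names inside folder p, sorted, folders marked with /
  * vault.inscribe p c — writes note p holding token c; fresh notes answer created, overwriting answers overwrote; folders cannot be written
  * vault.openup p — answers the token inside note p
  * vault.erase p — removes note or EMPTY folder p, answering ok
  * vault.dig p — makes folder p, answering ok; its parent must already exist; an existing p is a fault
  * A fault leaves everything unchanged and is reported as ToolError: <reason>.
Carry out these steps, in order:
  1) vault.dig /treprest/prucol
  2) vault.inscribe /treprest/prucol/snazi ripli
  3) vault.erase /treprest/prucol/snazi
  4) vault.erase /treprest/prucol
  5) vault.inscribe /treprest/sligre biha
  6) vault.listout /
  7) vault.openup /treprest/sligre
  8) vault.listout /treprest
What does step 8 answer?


Answer: [sligre]

Derivation:
I call dig(p→/treprest/prucol), and observe ok.
Next I call inscribe(p→/treprest/prucol/snazi, c→ripli), — result: created.
Then erase(p→/treprest/prucol/snazi), which returns ok.
I invoke erase(p→/treprest/prucol), giving ok.
I invoke inscribe(p→/treprest/sligre, c→biha), and observe created.
Next I call listout(p→/), → [treprest/].
I try openup(p→/treprest/sligre), yielding biha.
Calling listout(p→/treprest), yielding [sligre].


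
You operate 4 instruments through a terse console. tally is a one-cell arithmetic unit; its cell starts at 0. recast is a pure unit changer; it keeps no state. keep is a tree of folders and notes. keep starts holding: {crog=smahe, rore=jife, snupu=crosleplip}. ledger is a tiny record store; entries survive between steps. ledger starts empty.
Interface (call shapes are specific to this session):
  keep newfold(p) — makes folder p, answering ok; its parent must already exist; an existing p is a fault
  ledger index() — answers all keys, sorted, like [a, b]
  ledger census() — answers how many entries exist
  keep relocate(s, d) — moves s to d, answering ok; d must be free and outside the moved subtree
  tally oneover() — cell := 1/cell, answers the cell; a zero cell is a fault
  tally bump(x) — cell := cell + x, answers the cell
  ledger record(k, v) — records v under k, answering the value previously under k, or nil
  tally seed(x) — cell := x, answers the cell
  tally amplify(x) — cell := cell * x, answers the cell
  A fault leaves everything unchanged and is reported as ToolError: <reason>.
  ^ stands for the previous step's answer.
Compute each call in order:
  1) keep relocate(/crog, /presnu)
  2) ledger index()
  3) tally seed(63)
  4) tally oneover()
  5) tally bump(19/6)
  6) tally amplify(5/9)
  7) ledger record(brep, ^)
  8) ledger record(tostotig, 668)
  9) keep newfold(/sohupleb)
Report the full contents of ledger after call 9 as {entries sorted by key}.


I call keep relocate passing s: /crog, d: /presnu: ok.
I try ledger index, and observe [].
Using tally seed passing x: 63, and see 63.
I run tally oneover, → 1/63.
Now I run tally bump passing x: 19/6, — result: 401/126.
Now I run tally amplify passing x: 5/9, giving 2005/1134.
Now I run ledger record passing k: brep, v: ^, which returns nil.
I run ledger record passing k: tostotig, v: 668, — result: nil.
Using keep newfold passing p: /sohupleb, yielding ok.

Answer: {brep=2005/1134, tostotig=668}


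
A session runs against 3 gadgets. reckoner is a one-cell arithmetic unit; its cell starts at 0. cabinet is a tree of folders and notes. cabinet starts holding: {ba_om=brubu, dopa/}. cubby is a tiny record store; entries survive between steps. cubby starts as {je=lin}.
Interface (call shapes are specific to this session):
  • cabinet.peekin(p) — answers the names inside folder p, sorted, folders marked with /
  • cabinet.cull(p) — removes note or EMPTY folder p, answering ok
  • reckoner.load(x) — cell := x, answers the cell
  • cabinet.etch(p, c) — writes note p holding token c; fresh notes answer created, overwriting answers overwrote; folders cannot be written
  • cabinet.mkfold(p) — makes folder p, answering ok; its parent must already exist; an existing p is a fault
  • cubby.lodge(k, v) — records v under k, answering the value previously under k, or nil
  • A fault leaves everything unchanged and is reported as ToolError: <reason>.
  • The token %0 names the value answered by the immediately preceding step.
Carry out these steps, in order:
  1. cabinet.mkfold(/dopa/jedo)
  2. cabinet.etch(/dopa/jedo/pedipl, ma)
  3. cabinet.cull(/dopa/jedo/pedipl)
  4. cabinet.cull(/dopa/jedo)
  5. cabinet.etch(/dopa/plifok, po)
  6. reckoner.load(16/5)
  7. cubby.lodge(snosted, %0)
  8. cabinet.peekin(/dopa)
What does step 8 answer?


Answer: [plifok]

Derivation:
I use cabinet.mkfold on p=/dopa/jedo, which returns ok.
Now I run cabinet.etch on p=/dopa/jedo/pedipl, c=ma, → created.
Next I call cabinet.cull on p=/dopa/jedo/pedipl: ok.
Then cabinet.cull on p=/dopa/jedo, and get ok.
Using cabinet.etch on p=/dopa/plifok, c=po, → created.
Calling reckoner.load on x=16/5, and observe 16/5.
Then cubby.lodge on k=snosted, v=%0, and observe nil.
Next I call cabinet.peekin on p=/dopa, which returns [plifok].


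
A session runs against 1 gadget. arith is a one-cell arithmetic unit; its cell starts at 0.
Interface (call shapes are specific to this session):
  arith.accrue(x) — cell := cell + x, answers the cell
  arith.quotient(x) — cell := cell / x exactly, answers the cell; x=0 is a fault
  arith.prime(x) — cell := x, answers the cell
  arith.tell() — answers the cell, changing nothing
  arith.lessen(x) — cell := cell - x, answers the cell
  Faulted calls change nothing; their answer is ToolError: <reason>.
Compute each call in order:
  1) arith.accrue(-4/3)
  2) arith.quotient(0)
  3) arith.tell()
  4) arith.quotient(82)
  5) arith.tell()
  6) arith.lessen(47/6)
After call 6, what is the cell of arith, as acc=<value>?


I try accrue with x→-4/3, yielding -4/3.
Using quotient with x→0, — result: ToolError: division by zero.
Next I call tell(), and observe -4/3.
I call quotient with x→82: -2/123.
I call tell, — result: -2/123.
Now I run lessen with x→47/6, and observe -1931/246.

Answer: acc=-1931/246


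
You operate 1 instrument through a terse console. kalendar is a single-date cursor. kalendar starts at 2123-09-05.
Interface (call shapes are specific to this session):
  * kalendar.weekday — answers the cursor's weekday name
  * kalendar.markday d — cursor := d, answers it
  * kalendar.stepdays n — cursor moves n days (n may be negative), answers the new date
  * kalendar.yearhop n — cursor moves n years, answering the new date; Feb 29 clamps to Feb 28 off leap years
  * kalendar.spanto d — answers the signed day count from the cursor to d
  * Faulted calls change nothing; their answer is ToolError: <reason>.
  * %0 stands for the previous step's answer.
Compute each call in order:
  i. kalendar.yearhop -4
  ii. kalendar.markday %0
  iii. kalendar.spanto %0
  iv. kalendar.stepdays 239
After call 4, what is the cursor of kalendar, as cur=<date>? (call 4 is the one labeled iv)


% kalendar.yearhop n=-4
  2119-09-05
% kalendar.markday d=%0
  2119-09-05
% kalendar.spanto d=%0
  0
% kalendar.stepdays n=239
  2120-05-01

Answer: cur=2120-05-01


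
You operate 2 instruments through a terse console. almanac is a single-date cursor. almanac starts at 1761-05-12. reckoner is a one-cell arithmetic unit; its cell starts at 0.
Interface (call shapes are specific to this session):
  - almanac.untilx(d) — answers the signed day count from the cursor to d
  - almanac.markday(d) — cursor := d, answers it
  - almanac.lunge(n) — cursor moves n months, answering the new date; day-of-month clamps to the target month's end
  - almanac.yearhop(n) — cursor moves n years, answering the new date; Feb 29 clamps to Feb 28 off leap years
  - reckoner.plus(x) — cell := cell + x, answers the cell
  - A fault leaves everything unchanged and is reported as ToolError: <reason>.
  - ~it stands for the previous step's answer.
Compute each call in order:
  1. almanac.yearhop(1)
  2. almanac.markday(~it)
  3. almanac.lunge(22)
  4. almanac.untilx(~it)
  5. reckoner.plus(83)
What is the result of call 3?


Answer: 1764-03-12

Derivation:
-- 1. yearhop(n='1') ~> 1762-05-12
-- 2. markday(d='~it') ~> 1762-05-12
-- 3. lunge(n='22') ~> 1764-03-12
-- 4. untilx(d='~it') ~> 0
-- 5. plus(x='83') ~> 83


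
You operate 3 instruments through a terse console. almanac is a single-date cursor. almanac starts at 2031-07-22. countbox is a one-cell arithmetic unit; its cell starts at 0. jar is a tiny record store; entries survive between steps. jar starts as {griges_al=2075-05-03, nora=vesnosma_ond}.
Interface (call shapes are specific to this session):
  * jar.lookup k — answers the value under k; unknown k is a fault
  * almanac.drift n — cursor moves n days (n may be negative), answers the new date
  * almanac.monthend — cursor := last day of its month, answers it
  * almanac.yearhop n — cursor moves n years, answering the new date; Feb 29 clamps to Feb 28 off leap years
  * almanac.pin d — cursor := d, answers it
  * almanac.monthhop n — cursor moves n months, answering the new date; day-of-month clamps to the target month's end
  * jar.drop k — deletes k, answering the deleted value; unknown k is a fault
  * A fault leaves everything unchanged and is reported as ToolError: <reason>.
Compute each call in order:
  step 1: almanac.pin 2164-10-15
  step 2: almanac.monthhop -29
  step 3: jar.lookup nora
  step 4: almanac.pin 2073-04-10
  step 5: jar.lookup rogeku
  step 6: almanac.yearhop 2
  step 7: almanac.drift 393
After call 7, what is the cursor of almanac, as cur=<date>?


Answer: cur=2076-05-07

Derivation:
~$ almanac.pin d='2164-10-15'
[out] 2164-10-15
~$ almanac.monthhop n='-29'
[out] 2162-05-15
~$ jar.lookup k='nora'
[out] vesnosma_ond
~$ almanac.pin d='2073-04-10'
[out] 2073-04-10
~$ jar.lookup k='rogeku'
[out] ToolError: no such key rogeku
~$ almanac.yearhop n='2'
[out] 2075-04-10
~$ almanac.drift n='393'
[out] 2076-05-07


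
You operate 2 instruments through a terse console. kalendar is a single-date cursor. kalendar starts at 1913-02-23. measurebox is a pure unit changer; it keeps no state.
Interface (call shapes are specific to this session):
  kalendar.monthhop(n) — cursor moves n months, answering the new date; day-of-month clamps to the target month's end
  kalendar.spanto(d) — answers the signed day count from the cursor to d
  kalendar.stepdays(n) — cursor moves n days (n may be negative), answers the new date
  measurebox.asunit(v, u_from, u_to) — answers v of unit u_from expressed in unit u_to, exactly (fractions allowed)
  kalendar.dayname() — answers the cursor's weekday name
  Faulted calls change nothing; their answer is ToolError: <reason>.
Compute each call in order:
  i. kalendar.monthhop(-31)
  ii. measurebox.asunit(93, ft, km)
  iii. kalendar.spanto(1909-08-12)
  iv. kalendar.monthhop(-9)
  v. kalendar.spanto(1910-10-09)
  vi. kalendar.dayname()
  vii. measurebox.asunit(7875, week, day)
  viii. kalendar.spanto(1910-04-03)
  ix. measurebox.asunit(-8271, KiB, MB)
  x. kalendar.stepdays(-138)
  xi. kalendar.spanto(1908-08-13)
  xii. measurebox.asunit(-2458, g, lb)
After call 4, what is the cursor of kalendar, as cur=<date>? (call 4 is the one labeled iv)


;; kalendar.monthhop(n→-31) == 1910-07-23
;; measurebox.asunit(v→93, u_from→ft, u_to→km) == 35433/1250000
;; kalendar.spanto(d→1909-08-12) == -345
;; kalendar.monthhop(n→-9) == 1909-10-23
;; kalendar.spanto(d→1910-10-09) == 351
;; kalendar.dayname() == Saturday
;; measurebox.asunit(v→7875, u_from→week, u_to→day) == 55125
;; kalendar.spanto(d→1910-04-03) == 162
;; measurebox.asunit(v→-8271, u_from→KiB, u_to→MB) == -132336/15625
;; kalendar.stepdays(n→-138) == 1909-06-07
;; kalendar.spanto(d→1908-08-13) == -298
;; measurebox.asunit(v→-2458, u_from→g, u_to→lb) == -245800000/45359237

Answer: cur=1909-10-23


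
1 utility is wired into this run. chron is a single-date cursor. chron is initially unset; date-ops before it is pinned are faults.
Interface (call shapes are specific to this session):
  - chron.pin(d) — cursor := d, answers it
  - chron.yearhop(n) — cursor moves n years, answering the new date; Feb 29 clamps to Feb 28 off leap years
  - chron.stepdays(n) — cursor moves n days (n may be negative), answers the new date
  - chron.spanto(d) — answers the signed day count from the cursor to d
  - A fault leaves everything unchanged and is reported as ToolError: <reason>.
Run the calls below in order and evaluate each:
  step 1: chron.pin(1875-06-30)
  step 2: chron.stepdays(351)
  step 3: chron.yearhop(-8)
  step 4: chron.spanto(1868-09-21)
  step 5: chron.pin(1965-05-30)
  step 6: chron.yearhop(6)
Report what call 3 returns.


Answer: 1868-06-15

Derivation:
Do: chron.pin[d: 1875-06-30]
See: 1875-06-30
Do: chron.stepdays[n: 351]
See: 1876-06-15
Do: chron.yearhop[n: -8]
See: 1868-06-15
Do: chron.spanto[d: 1868-09-21]
See: 98
Do: chron.pin[d: 1965-05-30]
See: 1965-05-30
Do: chron.yearhop[n: 6]
See: 1971-05-30


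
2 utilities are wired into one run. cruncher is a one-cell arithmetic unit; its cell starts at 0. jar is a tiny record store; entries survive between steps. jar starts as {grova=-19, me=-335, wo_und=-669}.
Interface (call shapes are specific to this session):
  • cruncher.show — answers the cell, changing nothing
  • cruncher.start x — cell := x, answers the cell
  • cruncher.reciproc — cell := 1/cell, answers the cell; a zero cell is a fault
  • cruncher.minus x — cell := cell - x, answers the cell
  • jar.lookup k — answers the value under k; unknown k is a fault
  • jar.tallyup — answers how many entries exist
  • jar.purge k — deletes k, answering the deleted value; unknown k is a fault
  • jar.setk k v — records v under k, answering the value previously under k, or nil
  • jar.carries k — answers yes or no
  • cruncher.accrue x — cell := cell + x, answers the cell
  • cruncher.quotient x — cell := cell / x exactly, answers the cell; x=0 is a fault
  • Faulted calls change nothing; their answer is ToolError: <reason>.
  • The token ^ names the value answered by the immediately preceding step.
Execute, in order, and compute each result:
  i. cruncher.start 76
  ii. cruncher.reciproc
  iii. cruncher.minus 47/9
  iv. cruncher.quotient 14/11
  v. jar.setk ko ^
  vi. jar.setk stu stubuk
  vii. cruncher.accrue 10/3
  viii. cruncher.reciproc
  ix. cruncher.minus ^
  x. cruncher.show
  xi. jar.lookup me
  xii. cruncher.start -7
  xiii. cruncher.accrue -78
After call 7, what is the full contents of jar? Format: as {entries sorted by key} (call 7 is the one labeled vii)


Answer: {grova=-19, ko=-5599/1368, me=-335, stu=stubuk, wo_und=-669}

Derivation:
! 1. cruncher.start(x='76') ~> 76
! 2. cruncher.reciproc() ~> 1/76
! 3. cruncher.minus(x='47/9') ~> -3563/684
! 4. cruncher.quotient(x='14/11') ~> -5599/1368
! 5. jar.setk(k='ko', v='^') ~> nil
! 6. jar.setk(k='stu', v='stubuk') ~> nil
! 7. cruncher.accrue(x='10/3') ~> -1039/1368
! 8. cruncher.reciproc() ~> -1368/1039
! 9. cruncher.minus(x='^') ~> 0
! 10. cruncher.show() ~> 0
! 11. jar.lookup(k='me') ~> -335
! 12. cruncher.start(x='-7') ~> -7
! 13. cruncher.accrue(x='-78') ~> -85


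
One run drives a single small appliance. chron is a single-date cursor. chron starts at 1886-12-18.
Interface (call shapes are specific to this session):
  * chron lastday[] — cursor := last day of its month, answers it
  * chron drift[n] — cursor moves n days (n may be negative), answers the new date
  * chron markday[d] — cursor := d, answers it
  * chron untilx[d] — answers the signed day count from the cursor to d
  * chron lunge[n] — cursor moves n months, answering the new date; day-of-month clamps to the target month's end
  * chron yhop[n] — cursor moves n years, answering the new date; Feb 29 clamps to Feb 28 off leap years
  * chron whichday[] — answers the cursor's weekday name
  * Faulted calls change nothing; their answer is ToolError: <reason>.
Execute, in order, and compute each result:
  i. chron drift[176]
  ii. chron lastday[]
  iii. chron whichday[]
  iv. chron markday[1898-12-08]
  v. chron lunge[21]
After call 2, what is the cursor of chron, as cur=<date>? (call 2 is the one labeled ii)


Using chron drift using 176: 1887-06-12.
I invoke chron lastday(), → 1887-06-30.
I try chron whichday(), and get Thursday.
I use chron markday using 1898-12-08, which returns 1898-12-08.
I invoke chron lunge using 21, → 1900-09-08.

Answer: cur=1887-06-30


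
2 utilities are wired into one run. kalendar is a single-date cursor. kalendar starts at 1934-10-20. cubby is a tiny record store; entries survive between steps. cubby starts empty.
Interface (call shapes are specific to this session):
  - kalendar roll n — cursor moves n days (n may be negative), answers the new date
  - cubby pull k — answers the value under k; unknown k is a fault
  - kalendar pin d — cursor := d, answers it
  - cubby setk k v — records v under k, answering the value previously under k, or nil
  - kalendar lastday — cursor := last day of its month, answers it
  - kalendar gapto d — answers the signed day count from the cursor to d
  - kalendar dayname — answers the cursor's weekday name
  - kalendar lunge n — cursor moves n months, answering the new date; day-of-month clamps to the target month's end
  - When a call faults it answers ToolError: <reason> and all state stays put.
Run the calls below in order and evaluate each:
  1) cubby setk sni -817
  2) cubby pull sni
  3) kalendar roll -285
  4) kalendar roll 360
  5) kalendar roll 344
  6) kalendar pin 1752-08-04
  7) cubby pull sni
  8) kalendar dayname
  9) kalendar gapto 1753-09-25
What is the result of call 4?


·→ cubby setk(k→sni, v→-817)
·← nil
·→ cubby pull(k→sni)
·← -817
·→ kalendar roll(n→-285)
·← 1934-01-08
·→ kalendar roll(n→360)
·← 1935-01-03
·→ kalendar roll(n→344)
·← 1935-12-13
·→ kalendar pin(d→1752-08-04)
·← 1752-08-04
·→ cubby pull(k→sni)
·← -817
·→ kalendar dayname()
·← Friday
·→ kalendar gapto(d→1753-09-25)
·← 417

Answer: 1935-01-03


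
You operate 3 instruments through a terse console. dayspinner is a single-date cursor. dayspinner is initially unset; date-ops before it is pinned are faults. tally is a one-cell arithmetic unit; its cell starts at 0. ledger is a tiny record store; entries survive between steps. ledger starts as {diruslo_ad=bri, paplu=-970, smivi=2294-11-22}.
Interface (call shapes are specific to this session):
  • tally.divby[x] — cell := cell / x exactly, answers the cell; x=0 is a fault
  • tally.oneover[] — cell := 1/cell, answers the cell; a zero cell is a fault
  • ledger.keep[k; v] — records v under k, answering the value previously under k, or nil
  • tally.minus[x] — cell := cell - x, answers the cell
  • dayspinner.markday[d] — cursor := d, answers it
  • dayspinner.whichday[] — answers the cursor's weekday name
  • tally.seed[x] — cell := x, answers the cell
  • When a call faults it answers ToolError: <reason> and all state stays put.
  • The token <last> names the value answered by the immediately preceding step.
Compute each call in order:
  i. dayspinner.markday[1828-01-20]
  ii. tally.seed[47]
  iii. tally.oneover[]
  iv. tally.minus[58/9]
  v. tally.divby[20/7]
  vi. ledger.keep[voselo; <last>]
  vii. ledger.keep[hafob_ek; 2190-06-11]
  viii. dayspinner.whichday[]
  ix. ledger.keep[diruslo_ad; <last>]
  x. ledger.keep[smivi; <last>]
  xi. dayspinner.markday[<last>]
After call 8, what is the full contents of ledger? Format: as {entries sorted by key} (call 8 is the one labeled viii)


==> dayspinner.markday(d='1828-01-20')
<== 1828-01-20
==> tally.seed(x='47')
<== 47
==> tally.oneover()
<== 1/47
==> tally.minus(x='58/9')
<== -2717/423
==> tally.divby(x='20/7')
<== -19019/8460
==> ledger.keep(k='voselo', v='<last>')
<== nil
==> ledger.keep(k='hafob_ek', v='2190-06-11')
<== nil
==> dayspinner.whichday()
<== Sunday
==> ledger.keep(k='diruslo_ad', v='<last>')
<== bri
==> ledger.keep(k='smivi', v='<last>')
<== 2294-11-22
==> dayspinner.markday(d='<last>')
<== 2294-11-22

Answer: {diruslo_ad=bri, hafob_ek=2190-06-11, paplu=-970, smivi=2294-11-22, voselo=-19019/8460}


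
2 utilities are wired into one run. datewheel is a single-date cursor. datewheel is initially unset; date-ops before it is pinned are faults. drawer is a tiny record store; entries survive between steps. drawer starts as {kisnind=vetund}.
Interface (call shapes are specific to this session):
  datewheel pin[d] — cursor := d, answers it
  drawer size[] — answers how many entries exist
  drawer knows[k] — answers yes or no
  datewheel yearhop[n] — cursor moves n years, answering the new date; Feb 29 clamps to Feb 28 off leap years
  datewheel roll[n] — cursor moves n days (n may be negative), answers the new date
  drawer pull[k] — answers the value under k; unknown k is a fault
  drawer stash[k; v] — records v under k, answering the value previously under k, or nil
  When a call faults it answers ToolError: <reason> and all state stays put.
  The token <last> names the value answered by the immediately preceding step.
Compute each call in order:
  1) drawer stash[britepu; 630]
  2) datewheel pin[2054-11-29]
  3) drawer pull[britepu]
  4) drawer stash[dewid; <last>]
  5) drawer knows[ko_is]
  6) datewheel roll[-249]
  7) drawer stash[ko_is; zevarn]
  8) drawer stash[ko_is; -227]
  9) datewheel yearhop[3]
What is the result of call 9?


-> drawer stash(britepu, 630)
<- nil
-> datewheel pin(2054-11-29)
<- 2054-11-29
-> drawer pull(britepu)
<- 630
-> drawer stash(dewid, <last>)
<- nil
-> drawer knows(ko_is)
<- no
-> datewheel roll(-249)
<- 2054-03-25
-> drawer stash(ko_is, zevarn)
<- nil
-> drawer stash(ko_is, -227)
<- zevarn
-> datewheel yearhop(3)
<- 2057-03-25

Answer: 2057-03-25


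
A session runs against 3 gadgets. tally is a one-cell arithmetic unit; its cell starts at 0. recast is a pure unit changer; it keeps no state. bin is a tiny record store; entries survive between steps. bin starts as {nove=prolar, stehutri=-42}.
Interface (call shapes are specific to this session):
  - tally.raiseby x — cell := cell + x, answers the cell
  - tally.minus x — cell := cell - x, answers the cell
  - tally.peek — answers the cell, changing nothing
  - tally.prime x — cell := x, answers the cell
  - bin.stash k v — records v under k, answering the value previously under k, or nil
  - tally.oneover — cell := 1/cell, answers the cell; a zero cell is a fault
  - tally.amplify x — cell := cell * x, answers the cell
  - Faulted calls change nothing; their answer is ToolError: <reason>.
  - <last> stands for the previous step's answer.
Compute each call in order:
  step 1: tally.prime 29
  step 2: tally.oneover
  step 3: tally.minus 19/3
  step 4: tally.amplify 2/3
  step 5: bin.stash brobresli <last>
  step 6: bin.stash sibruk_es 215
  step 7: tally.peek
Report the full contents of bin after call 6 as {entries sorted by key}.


Answer: {brobresli=-1096/261, nove=prolar, sibruk_es=215, stehutri=-42}

Derivation:
-- 1. prime(x: 29) : 29
-- 2. oneover() : 1/29
-- 3. minus(x: 19/3) : -548/87
-- 4. amplify(x: 2/3) : -1096/261
-- 5. stash(k: brobresli, v: <last>) : nil
-- 6. stash(k: sibruk_es, v: 215) : nil
-- 7. peek() : -1096/261


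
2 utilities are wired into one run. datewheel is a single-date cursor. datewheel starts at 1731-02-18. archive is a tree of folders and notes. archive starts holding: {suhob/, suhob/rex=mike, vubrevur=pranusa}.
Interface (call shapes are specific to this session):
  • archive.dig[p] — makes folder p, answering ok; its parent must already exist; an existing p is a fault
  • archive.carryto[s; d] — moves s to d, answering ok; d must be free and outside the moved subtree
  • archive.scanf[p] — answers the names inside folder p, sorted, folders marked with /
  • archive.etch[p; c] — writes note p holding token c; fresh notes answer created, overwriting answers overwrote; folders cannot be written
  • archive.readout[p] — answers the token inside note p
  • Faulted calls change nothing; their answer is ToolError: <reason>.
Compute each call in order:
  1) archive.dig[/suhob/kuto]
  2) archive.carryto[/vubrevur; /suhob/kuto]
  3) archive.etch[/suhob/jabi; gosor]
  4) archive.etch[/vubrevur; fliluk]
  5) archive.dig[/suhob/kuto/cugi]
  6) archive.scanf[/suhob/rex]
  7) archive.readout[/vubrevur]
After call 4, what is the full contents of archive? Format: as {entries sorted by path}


;; archive.dig(p→/suhob/kuto) ~> ok
;; archive.carryto(s→/vubrevur, d→/suhob/kuto) ~> ToolError: exists
;; archive.etch(p→/suhob/jabi, c→gosor) ~> created
;; archive.etch(p→/vubrevur, c→fliluk) ~> overwrote
;; archive.dig(p→/suhob/kuto/cugi) ~> ok
;; archive.scanf(p→/suhob/rex) ~> ToolError: not a directory
;; archive.readout(p→/vubrevur) ~> fliluk

Answer: {suhob/, suhob/jabi=gosor, suhob/kuto/, suhob/rex=mike, vubrevur=fliluk}


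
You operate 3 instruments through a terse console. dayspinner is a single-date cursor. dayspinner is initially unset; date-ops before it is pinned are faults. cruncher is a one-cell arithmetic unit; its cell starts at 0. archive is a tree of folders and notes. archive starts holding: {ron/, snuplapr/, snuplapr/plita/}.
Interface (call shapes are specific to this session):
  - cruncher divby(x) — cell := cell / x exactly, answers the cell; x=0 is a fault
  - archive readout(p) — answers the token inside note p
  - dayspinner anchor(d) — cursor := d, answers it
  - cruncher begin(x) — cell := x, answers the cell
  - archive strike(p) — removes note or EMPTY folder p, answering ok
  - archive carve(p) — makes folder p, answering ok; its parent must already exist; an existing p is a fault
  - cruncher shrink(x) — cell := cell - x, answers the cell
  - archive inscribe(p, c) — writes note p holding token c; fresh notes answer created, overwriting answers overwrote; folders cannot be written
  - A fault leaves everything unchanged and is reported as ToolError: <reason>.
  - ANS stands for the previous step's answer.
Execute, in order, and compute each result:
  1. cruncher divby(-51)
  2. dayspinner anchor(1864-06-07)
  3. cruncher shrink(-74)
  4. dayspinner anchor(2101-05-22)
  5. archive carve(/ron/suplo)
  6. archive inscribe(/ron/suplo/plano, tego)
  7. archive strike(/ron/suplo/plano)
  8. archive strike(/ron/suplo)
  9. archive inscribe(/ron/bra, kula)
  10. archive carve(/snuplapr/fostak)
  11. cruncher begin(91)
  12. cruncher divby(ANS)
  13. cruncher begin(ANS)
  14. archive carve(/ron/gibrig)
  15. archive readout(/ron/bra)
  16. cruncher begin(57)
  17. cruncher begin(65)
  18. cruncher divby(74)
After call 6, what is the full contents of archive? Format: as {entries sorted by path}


I invoke cruncher divby passing x→-51, and get 0.
Next I call dayspinner anchor passing d→1864-06-07, → 1864-06-07.
Using cruncher shrink passing x→-74, which returns 74.
I run dayspinner anchor passing d→2101-05-22, which returns 2101-05-22.
I try archive carve passing p→/ron/suplo: ok.
Calling archive inscribe passing p→/ron/suplo/plano, c→tego, giving created.
I try archive strike passing p→/ron/suplo/plano, which returns ok.
Now I run archive strike passing p→/ron/suplo, which returns ok.
I call archive inscribe passing p→/ron/bra, c→kula, giving created.
Next I call archive carve passing p→/snuplapr/fostak, and see ok.
Using cruncher begin passing x→91, giving 91.
I call cruncher divby passing x→ANS, → 1.
Using cruncher begin passing x→ANS, and see 1.
Then archive carve passing p→/ron/gibrig, giving ok.
Invoking archive readout passing p→/ron/bra, which returns kula.
I invoke cruncher begin passing x→57, yielding 57.
Invoking cruncher begin passing x→65, which returns 65.
I invoke cruncher divby passing x→74, giving 65/74.

Answer: {ron/, ron/suplo/, ron/suplo/plano=tego, snuplapr/, snuplapr/plita/}


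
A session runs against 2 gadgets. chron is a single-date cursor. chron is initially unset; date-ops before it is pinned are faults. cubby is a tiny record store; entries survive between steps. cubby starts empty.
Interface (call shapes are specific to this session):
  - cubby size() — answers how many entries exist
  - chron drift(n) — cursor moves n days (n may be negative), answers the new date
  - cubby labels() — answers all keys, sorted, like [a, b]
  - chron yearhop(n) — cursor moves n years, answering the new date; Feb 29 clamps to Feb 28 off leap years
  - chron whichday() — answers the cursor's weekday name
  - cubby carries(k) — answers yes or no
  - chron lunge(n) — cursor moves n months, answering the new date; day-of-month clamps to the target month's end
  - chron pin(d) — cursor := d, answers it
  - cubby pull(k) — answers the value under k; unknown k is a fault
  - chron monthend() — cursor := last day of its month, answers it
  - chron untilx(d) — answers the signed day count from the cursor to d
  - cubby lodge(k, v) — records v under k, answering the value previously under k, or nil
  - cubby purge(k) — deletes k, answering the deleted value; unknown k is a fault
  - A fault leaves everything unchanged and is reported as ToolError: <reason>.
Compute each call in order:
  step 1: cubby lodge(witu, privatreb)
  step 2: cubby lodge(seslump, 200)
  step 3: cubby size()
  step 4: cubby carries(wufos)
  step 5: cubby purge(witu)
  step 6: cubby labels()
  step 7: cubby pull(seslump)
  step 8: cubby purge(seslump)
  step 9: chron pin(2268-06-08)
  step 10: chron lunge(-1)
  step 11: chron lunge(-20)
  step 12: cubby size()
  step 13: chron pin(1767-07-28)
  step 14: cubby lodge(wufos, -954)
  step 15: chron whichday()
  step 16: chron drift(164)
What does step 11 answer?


Answer: 2266-09-08

Derivation:
Invoking cubby lodge(witu, privatreb), → nil.
I call cubby lodge(seslump, 200), which returns nil.
I call cubby size, — result: 2.
Calling cubby carries(wufos): no.
Using cubby purge(witu), and see privatreb.
I use cubby labels: [seslump].
I invoke cubby pull(seslump): 200.
I call cubby purge(seslump), giving 200.
I run chron pin(2268-06-08), and get 2268-06-08.
Invoking chron lunge(-1), yielding 2268-05-08.
Then chron lunge(-20), and see 2266-09-08.
I run cubby size: 0.
Then chron pin(1767-07-28), giving 1767-07-28.
I try cubby lodge(wufos, -954), and observe nil.
Now I run chron whichday, and observe Tuesday.
Using chron drift(164), and get 1768-01-08.
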